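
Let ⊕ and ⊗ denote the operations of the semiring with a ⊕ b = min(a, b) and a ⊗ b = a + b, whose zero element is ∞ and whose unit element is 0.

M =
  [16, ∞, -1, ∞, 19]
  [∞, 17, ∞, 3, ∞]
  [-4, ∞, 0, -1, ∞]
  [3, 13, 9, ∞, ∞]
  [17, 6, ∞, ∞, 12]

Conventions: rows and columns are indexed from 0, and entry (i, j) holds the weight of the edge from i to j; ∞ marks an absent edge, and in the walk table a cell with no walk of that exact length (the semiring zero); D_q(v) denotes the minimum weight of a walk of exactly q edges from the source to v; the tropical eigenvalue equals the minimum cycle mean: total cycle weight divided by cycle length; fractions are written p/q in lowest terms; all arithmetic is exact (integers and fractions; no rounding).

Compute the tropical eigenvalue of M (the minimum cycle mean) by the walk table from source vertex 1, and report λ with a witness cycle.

q=0: [∞, 0, ∞, ∞, ∞]
q=1: [∞, 17, ∞, 3, ∞]
q=2: [6, 16, 12, 20, ∞]
q=3: [8, 33, 5, 11, 25]
q=4: [1, 24, 5, 4, 27]
q=5: [1, 17, 0, 4, 20]
Optimal cycle mean attained by: cycle 0->2->0, total (-1) + (-4), length 2.
Answer: λ = -5/2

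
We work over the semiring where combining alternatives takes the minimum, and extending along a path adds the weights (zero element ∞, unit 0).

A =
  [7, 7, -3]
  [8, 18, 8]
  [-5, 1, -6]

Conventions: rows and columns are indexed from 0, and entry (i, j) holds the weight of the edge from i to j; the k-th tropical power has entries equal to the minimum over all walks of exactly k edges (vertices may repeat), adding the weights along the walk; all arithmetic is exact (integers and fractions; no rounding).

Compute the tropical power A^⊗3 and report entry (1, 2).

A^⊗2:
  [-8, -2, -9]
  [3, 9, 2]
  [-11, -5, -12]
A^⊗3:
  [-14, -8, -15]
  [-3, 3, -4]
  [-17, -11, -18]
Key observation: the optimum is the walk 1->2->2->2, with weight 8 + (-6) + (-6) = -4.
Optimal value attained by: walk 1->2->2->2.
Answer: (A^⊗3)[1][2] = -4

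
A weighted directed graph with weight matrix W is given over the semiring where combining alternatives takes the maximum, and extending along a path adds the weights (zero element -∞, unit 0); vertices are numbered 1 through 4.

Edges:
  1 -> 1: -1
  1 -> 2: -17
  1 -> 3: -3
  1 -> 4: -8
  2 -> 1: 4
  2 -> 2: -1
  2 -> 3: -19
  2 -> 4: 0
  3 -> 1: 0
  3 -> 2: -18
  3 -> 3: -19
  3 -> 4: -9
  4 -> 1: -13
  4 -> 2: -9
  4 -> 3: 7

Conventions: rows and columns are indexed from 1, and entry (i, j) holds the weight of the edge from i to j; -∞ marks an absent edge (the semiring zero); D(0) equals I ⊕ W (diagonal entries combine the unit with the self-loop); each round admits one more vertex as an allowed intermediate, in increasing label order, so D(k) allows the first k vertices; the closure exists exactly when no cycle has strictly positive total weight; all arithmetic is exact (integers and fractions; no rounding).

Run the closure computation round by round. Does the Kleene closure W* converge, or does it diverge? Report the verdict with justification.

D(0):
  [0, -17, -3, -8]
  [4, 0, -19, 0]
  [0, -18, 0, -9]
  [-13, -9, 7, 0]
D(1):
  [0, -17, -3, -8]
  [4, 0, 1, 0]
  [0, -17, 0, -8]
  [-13, -9, 7, 0]
D(2):
  [0, -17, -3, -8]
  [4, 0, 1, 0]
  [0, -17, 0, -8]
  [-5, -9, 7, 0]
D(3):
  [0, -17, -3, -8]
  [4, 0, 1, 0]
  [0, -17, 0, -8]
  [7, -9, 7, 0]
D(4):
  [0, -17, -1, -8]
  [7, 0, 7, 0]
  [0, -17, 0, -8]
  [7, -9, 7, 0]
Key observation: every diagonal entry stays at the unit through all rounds, so no improving cycle exists.
Answer: CONVERGES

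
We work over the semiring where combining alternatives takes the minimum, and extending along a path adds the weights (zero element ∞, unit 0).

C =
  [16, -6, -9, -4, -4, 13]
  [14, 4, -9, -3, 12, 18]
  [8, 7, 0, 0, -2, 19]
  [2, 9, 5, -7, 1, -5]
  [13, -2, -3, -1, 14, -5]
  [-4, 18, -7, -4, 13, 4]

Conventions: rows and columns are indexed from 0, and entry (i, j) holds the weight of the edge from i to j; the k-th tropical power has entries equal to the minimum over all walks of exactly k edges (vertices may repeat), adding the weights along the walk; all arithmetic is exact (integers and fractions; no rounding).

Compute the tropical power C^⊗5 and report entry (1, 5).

C^⊗2:
  [-2, -6, -15, -11, -11, -9]
  [-1, -2, -9, -10, -11, -8]
  [2, -4, -5, -7, -2, -7]
  [-9, -4, -12, -14, -6, -12]
  [-9, 2, -12, -9, -5, -6]
  [-2, -10, -13, -11, -9, -9]
C^⊗3:
  [-13, -13, -16, -18, -17, -16]
  [-12, -13, -15, -17, -11, -16]
  [-11, -4, -14, -14, -7, -12]
  [-16, -15, -19, -21, -14, -19]
  [-10, -15, -18, -16, -14, -14]
  [-13, -11, -19, -18, -15, -16]
C^⊗4:
  [-20, -19, -23, -25, -18, -23]
  [-20, -18, -23, -24, -17, -22]
  [-16, -17, -20, -21, -16, -19]
  [-23, -22, -26, -28, -21, -26]
  [-18, -16, -24, -23, -20, -21]
  [-20, -19, -23, -25, -21, -23]
C^⊗5:
  [-27, -26, -30, -32, -25, -30]
  [-26, -26, -29, -31, -25, -29]
  [-23, -22, -26, -28, -22, -26]
  [-30, -29, -33, -35, -28, -33]
  [-25, -24, -28, -30, -26, -28]
  [-27, -26, -30, -32, -25, -30]
Key observation: the optimum is the walk 1->3->3->3->3->5, with weight (-3) + (-7) + (-7) + (-7) + (-5) = -29.
Optimal value attained by: walk 1->3->3->3->3->5.
Answer: (C^⊗5)[1][5] = -29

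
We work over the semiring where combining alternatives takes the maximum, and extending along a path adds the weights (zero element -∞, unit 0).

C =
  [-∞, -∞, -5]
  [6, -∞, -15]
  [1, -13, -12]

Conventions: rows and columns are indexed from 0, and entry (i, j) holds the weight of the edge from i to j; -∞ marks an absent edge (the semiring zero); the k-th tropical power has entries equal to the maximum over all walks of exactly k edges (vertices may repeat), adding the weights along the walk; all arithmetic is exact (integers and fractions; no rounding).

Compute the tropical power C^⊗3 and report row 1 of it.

C^⊗2:
  [-4, -18, -17]
  [-14, -28, 1]
  [-7, -25, -4]
C^⊗3:
  [-12, -30, -9]
  [2, -12, -11]
  [-3, -17, -12]
Answer: row 1 of C^⊗3 = [2, -12, -11]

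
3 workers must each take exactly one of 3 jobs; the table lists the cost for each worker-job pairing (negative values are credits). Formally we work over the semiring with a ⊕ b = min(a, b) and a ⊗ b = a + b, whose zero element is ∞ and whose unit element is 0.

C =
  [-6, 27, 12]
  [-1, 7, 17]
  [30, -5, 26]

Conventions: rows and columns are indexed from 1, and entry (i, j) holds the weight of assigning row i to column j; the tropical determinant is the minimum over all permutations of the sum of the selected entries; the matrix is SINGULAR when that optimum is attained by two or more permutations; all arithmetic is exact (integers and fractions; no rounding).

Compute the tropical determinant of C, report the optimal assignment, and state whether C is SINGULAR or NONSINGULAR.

σ = (1, 2, 3): (-6) + 7 + 26 = 27
σ = (1, 3, 2): (-6) + 17 + (-5) = 6
σ = (2, 1, 3): 27 + (-1) + 26 = 52
σ = (2, 3, 1): 27 + 17 + 30 = 74
σ = (3, 1, 2): 12 + (-1) + (-5) = 6
σ = (3, 2, 1): 12 + 7 + 30 = 49
Optimal value attained by: σ = (1, 3, 2).
Answer: det⊕(C) = 6; verdict: SINGULAR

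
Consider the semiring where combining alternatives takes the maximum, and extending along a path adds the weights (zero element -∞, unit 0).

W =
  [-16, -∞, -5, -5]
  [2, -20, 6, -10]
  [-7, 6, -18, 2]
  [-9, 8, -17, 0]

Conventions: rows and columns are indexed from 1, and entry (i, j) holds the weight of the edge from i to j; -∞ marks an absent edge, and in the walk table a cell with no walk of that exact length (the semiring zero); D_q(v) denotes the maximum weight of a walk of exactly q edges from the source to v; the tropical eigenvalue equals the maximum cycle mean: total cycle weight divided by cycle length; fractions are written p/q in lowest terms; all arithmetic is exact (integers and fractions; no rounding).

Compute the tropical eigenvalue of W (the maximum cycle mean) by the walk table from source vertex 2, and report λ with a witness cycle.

q=0: [-∞, 0, -∞, -∞]
q=1: [2, -20, 6, -10]
q=2: [-1, 12, -3, 8]
q=3: [14, 16, 18, 8]
q=4: [18, 24, 22, 20]
Optimal cycle mean attained by: cycle 2->3->2, total 6 + 6, length 2.
Answer: λ = 6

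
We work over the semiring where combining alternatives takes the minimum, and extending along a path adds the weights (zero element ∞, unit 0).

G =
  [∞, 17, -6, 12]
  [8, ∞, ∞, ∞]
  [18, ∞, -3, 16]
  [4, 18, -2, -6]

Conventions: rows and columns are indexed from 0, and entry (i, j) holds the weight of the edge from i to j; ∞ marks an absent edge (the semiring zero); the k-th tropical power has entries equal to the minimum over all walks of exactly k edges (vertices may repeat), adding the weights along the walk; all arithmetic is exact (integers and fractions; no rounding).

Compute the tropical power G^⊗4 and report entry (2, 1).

G^⊗2:
  [12, 30, -9, 6]
  [∞, 25, 2, 20]
  [15, 34, -6, 10]
  [-2, 12, -8, -12]
G^⊗3:
  [9, 24, -12, 0]
  [20, 38, -1, 14]
  [12, 28, -9, 4]
  [-8, 6, -14, -18]
G^⊗4:
  [4, 18, -15, -6]
  [17, 32, -4, 8]
  [8, 22, -12, -2]
  [-14, 0, -20, -24]
Key observation: the optimum is the walk 2->3->3->3->1, with weight 16 + (-6) + (-6) + 18 = 22.
Optimal value attained by: walk 2->3->3->3->1.
Answer: (G^⊗4)[2][1] = 22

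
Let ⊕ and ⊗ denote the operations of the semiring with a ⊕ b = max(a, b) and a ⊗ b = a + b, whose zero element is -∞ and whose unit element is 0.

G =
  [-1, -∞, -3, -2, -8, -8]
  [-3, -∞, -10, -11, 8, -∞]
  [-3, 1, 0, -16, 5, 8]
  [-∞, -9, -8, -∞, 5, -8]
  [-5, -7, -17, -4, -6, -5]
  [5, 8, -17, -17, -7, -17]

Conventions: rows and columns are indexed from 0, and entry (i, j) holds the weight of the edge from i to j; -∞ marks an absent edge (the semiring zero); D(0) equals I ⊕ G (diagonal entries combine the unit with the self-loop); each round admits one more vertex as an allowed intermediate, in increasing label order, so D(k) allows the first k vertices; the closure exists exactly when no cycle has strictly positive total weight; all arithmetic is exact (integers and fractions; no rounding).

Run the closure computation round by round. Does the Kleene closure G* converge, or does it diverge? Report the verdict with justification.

D(0):
  [0, -∞, -3, -2, -8, -8]
  [-3, 0, -10, -11, 8, -∞]
  [-3, 1, 0, -16, 5, 8]
  [-∞, -9, -8, 0, 5, -8]
  [-5, -7, -17, -4, 0, -5]
  [5, 8, -17, -17, -7, 0]
D(1):
  [0, -∞, -3, -2, -8, -8]
  [-3, 0, -6, -5, 8, -11]
  [-3, 1, 0, -5, 5, 8]
  [-∞, -9, -8, 0, 5, -8]
  [-5, -7, -8, -4, 0, -5]
  [5, 8, 2, 3, -3, 0]
Detection: at round 2, diagonal entry (4, 4) turns strictly positive.
Key observation: the cycle 4->1->4 has total weight (-7) + 8, which is strictly positive.
Answer: DIVERGES — positive cycle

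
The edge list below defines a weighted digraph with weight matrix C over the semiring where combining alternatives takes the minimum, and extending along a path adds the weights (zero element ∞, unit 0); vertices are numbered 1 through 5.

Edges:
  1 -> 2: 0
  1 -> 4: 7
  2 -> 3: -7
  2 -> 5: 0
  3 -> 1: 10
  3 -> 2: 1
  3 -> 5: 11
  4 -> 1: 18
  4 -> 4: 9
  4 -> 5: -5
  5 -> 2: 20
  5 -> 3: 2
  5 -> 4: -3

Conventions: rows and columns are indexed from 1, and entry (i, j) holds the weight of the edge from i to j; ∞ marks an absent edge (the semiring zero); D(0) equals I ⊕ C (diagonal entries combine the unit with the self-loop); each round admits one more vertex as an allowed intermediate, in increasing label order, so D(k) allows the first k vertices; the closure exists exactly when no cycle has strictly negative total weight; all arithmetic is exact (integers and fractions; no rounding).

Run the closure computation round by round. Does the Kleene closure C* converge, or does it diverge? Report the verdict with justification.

D(0):
  [0, 0, ∞, 7, ∞]
  [∞, 0, -7, ∞, 0]
  [10, 1, 0, ∞, 11]
  [18, ∞, ∞, 0, -5]
  [∞, 20, 2, -3, 0]
D(1):
  [0, 0, ∞, 7, ∞]
  [∞, 0, -7, ∞, 0]
  [10, 1, 0, 17, 11]
  [18, 18, ∞, 0, -5]
  [∞, 20, 2, -3, 0]
Detection: at round 2, diagonal entry (3, 3) turns strictly negative.
Key observation: the cycle 3->2->3 has total weight 1 + (-7), which is strictly negative.
Answer: DIVERGES — negative cycle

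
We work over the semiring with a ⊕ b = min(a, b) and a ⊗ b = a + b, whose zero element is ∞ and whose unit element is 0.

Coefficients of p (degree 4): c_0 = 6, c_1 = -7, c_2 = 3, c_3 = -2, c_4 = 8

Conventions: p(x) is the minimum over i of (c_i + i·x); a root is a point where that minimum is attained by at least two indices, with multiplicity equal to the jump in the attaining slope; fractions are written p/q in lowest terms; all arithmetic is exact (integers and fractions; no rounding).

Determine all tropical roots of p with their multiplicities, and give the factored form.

hull edge (i=0, c=6) to (i=1, c=-7): slope -13, span 1
hull edge (i=1, c=-7) to (i=3, c=-2): slope 5/2, span 2
hull edge (i=3, c=-2) to (i=4, c=8): slope 10, span 1
Factored form: p(x) = 8 ⊗ (x ⊕ (-10)) ⊗ (x ⊕ (-5/2)) ⊗ (x ⊕ (-5/2)) ⊗ (x ⊕ 13)
Answer: roots = -10 (mult 1), -5/2 (mult 2), 13 (mult 1)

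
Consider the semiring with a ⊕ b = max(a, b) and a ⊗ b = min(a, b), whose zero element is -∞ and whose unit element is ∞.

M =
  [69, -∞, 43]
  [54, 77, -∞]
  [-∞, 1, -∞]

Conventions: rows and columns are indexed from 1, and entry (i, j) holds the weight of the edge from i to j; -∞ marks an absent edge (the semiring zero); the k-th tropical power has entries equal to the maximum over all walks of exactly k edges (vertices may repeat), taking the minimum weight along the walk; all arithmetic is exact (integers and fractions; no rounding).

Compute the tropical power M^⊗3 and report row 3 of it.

M^⊗2:
  [69, 1, 43]
  [54, 77, 43]
  [1, 1, -∞]
M^⊗3:
  [69, 1, 43]
  [54, 77, 43]
  [1, 1, 1]
Answer: row 3 of M^⊗3 = [1, 1, 1]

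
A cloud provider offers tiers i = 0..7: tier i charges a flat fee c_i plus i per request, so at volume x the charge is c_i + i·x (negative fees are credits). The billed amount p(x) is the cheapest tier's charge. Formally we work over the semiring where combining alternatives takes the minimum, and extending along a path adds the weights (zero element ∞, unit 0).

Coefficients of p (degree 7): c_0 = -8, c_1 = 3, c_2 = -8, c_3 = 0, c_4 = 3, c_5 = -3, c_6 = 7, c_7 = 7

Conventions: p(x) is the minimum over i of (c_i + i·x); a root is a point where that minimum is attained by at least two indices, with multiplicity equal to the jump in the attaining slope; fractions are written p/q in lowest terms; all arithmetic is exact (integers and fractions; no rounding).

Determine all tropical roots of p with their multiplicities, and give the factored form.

hull edge (i=0, c=-8) to (i=2, c=-8): slope 0, span 2
hull edge (i=2, c=-8) to (i=5, c=-3): slope 5/3, span 3
hull edge (i=5, c=-3) to (i=7, c=7): slope 5, span 2
Factored form: p(x) = 7 ⊗ (x ⊕ (-5)) ⊗ (x ⊕ (-5)) ⊗ (x ⊕ (-5/3)) ⊗ (x ⊕ (-5/3)) ⊗ (x ⊕ (-5/3)) ⊗ (x ⊕ 0) ⊗ (x ⊕ 0)
Answer: roots = -5 (mult 2), -5/3 (mult 3), 0 (mult 2)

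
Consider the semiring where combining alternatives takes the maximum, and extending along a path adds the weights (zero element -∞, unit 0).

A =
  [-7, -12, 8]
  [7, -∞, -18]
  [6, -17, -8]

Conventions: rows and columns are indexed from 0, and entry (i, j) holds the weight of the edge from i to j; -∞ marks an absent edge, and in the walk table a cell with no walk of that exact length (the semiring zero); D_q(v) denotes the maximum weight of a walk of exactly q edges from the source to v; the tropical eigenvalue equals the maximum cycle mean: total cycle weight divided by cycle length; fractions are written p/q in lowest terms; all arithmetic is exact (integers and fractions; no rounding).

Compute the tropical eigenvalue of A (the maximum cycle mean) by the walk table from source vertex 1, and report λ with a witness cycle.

q=0: [-∞, 0, -∞]
q=1: [7, -∞, -18]
q=2: [0, -5, 15]
q=3: [21, -2, 8]
Optimal cycle mean attained by: cycle 0->2->0, total 8 + 6, length 2.
Answer: λ = 7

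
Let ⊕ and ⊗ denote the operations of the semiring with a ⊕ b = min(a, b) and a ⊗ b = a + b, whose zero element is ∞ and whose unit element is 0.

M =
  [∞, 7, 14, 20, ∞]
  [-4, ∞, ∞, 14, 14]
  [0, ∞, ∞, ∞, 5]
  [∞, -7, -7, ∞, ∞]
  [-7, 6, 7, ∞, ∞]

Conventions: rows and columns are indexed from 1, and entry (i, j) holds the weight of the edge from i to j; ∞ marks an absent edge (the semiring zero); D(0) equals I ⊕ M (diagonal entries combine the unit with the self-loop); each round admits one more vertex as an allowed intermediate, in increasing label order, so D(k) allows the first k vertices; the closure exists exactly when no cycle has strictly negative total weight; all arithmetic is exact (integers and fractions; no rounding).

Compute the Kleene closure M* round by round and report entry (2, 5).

D(0):
  [0, 7, 14, 20, ∞]
  [-4, 0, ∞, 14, 14]
  [0, ∞, 0, ∞, 5]
  [∞, -7, -7, 0, ∞]
  [-7, 6, 7, ∞, 0]
D(1):
  [0, 7, 14, 20, ∞]
  [-4, 0, 10, 14, 14]
  [0, 7, 0, 20, 5]
  [∞, -7, -7, 0, ∞]
  [-7, 0, 7, 13, 0]
D(2):
  [0, 7, 14, 20, 21]
  [-4, 0, 10, 14, 14]
  [0, 7, 0, 20, 5]
  [-11, -7, -7, 0, 7]
  [-7, 0, 7, 13, 0]
D(3):
  [0, 7, 14, 20, 19]
  [-4, 0, 10, 14, 14]
  [0, 7, 0, 20, 5]
  [-11, -7, -7, 0, -2]
  [-7, 0, 7, 13, 0]
D(4):
  [0, 7, 13, 20, 18]
  [-4, 0, 7, 14, 12]
  [0, 7, 0, 20, 5]
  [-11, -7, -7, 0, -2]
  [-7, 0, 6, 13, 0]
D(5):
  [0, 7, 13, 20, 18]
  [-4, 0, 7, 14, 12]
  [-2, 5, 0, 18, 5]
  [-11, -7, -7, 0, -2]
  [-7, 0, 6, 13, 0]
Answer: M*[2][5] = 12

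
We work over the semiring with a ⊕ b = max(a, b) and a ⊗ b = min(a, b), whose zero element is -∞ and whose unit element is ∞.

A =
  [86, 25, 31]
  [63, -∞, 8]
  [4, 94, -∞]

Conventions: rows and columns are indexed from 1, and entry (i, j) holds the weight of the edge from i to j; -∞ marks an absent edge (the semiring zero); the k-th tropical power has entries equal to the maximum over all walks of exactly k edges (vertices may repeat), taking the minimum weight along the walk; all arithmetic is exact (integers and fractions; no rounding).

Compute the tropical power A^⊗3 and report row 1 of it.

A^⊗2:
  [86, 31, 31]
  [63, 25, 31]
  [63, 4, 8]
A^⊗3:
  [86, 31, 31]
  [63, 31, 31]
  [63, 25, 31]
Answer: row 1 of A^⊗3 = [86, 31, 31]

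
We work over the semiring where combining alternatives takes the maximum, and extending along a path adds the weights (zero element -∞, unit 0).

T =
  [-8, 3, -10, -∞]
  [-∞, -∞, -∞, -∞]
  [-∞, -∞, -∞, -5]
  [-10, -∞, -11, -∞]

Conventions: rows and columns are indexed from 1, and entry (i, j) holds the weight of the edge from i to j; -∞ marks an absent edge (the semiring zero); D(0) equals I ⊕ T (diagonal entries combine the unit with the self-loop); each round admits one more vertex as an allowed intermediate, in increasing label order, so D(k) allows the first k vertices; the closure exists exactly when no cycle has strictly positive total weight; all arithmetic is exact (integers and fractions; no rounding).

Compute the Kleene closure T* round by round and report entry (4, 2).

D(0):
  [0, 3, -10, -∞]
  [-∞, 0, -∞, -∞]
  [-∞, -∞, 0, -5]
  [-10, -∞, -11, 0]
D(1):
  [0, 3, -10, -∞]
  [-∞, 0, -∞, -∞]
  [-∞, -∞, 0, -5]
  [-10, -7, -11, 0]
D(2):
  [0, 3, -10, -∞]
  [-∞, 0, -∞, -∞]
  [-∞, -∞, 0, -5]
  [-10, -7, -11, 0]
D(3):
  [0, 3, -10, -15]
  [-∞, 0, -∞, -∞]
  [-∞, -∞, 0, -5]
  [-10, -7, -11, 0]
D(4):
  [0, 3, -10, -15]
  [-∞, 0, -∞, -∞]
  [-15, -12, 0, -5]
  [-10, -7, -11, 0]
Answer: T*[4][2] = -7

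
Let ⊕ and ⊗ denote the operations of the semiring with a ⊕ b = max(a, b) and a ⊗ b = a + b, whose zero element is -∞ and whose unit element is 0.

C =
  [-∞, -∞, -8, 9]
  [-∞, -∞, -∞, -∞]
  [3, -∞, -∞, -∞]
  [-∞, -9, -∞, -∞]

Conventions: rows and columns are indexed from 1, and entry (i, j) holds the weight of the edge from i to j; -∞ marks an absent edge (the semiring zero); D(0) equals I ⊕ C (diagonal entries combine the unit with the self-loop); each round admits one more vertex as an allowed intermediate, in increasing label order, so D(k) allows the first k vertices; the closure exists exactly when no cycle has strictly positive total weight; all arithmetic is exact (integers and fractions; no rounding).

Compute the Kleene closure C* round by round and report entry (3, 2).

D(0):
  [0, -∞, -8, 9]
  [-∞, 0, -∞, -∞]
  [3, -∞, 0, -∞]
  [-∞, -9, -∞, 0]
D(1):
  [0, -∞, -8, 9]
  [-∞, 0, -∞, -∞]
  [3, -∞, 0, 12]
  [-∞, -9, -∞, 0]
D(2):
  [0, -∞, -8, 9]
  [-∞, 0, -∞, -∞]
  [3, -∞, 0, 12]
  [-∞, -9, -∞, 0]
D(3):
  [0, -∞, -8, 9]
  [-∞, 0, -∞, -∞]
  [3, -∞, 0, 12]
  [-∞, -9, -∞, 0]
D(4):
  [0, 0, -8, 9]
  [-∞, 0, -∞, -∞]
  [3, 3, 0, 12]
  [-∞, -9, -∞, 0]
Answer: C*[3][2] = 3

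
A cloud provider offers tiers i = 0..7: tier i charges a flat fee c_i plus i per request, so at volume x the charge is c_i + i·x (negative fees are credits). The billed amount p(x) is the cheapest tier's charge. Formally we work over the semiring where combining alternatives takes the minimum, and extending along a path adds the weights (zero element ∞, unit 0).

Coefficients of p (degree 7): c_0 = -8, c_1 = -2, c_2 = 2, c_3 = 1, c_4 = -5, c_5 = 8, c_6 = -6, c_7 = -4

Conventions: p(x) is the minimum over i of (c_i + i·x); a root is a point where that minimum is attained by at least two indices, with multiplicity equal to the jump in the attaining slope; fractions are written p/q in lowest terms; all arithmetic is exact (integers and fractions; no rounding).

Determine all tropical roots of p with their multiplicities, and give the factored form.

hull edge (i=0, c=-8) to (i=6, c=-6): slope 1/3, span 6
hull edge (i=6, c=-6) to (i=7, c=-4): slope 2, span 1
Factored form: p(x) = -4 ⊗ (x ⊕ (-2)) ⊗ (x ⊕ (-1/3)) ⊗ (x ⊕ (-1/3)) ⊗ (x ⊕ (-1/3)) ⊗ (x ⊕ (-1/3)) ⊗ (x ⊕ (-1/3)) ⊗ (x ⊕ (-1/3))
Answer: roots = -2 (mult 1), -1/3 (mult 6)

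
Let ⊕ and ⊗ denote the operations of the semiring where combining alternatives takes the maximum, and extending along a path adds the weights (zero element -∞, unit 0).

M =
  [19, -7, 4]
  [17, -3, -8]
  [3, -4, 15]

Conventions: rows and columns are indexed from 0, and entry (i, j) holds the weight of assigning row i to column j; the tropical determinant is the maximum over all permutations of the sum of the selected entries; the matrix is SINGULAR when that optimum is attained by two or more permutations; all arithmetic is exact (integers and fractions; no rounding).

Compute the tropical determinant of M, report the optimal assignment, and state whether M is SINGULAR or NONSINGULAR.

σ = (0, 1, 2): 19 + (-3) + 15 = 31
σ = (0, 2, 1): 19 + (-8) + (-4) = 7
σ = (1, 0, 2): (-7) + 17 + 15 = 25
σ = (1, 2, 0): (-7) + (-8) + 3 = -12
σ = (2, 0, 1): 4 + 17 + (-4) = 17
σ = (2, 1, 0): 4 + (-3) + 3 = 4
Optimal value attained by: σ = (0, 1, 2).
Answer: det⊕(M) = 31; verdict: NONSINGULAR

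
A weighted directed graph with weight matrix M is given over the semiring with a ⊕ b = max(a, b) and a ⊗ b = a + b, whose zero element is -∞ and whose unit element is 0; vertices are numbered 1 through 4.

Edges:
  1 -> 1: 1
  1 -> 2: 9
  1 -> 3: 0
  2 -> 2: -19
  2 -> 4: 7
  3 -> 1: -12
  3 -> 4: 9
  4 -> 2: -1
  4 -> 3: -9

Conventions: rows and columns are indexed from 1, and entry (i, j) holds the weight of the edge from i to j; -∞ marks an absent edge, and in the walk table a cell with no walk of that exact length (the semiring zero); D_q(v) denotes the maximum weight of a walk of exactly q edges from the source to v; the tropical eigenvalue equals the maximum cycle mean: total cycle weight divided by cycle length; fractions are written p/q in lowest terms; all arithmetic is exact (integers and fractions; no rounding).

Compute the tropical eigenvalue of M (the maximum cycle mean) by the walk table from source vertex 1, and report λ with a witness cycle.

q=0: [0, -∞, -∞, -∞]
q=1: [1, 9, 0, -∞]
q=2: [2, 10, 1, 16]
q=3: [3, 15, 7, 17]
q=4: [4, 16, 8, 22]
Optimal cycle mean attained by: cycle 2->4->2, total 7 + (-1), length 2.
Answer: λ = 3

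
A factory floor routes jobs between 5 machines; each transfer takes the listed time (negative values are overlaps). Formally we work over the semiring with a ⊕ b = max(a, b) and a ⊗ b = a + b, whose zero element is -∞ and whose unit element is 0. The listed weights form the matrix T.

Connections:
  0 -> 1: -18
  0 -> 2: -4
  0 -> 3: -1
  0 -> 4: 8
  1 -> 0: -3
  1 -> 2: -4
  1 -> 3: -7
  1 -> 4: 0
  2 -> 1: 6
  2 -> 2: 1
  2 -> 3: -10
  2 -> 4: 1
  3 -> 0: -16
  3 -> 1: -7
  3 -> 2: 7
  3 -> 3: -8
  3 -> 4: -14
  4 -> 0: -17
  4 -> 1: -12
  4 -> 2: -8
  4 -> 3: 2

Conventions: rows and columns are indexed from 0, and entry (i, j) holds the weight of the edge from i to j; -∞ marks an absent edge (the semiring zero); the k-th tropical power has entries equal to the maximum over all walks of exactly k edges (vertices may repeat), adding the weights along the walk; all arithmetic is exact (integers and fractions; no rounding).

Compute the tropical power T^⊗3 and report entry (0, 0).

T^⊗2:
  [-9, 2, 6, 10, -3]
  [-17, 2, 0, 2, 5]
  [3, 7, 2, 3, 6]
  [-10, 13, 8, -3, 8]
  [-14, -2, 9, -6, -7]
T^⊗3:
  [-1, 12, 17, 2, 7]
  [-1, 6, 9, 7, 2]
  [4, 8, 10, 8, 11]
  [10, 14, 9, 10, 13]
  [-5, 15, 10, -1, 10]
Key observation: the optimum is the walk 0->2->1->0, with weight (-4) + 6 + (-3) = -1.
Optimal value attained by: walk 0->2->1->0.
Answer: (T^⊗3)[0][0] = -1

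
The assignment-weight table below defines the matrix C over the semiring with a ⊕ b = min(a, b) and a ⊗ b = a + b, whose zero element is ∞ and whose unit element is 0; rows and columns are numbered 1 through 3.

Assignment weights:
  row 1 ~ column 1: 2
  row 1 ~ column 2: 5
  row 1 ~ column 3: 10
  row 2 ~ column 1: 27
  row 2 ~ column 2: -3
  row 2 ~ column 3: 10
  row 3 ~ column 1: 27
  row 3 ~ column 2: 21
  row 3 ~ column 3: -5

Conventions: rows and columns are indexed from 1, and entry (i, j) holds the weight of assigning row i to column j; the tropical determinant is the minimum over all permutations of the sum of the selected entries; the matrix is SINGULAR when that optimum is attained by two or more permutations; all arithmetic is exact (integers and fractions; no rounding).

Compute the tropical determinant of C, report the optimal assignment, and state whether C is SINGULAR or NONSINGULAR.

σ = (1, 2, 3): 2 + (-3) + (-5) = -6
σ = (1, 3, 2): 2 + 10 + 21 = 33
σ = (2, 1, 3): 5 + 27 + (-5) = 27
σ = (2, 3, 1): 5 + 10 + 27 = 42
σ = (3, 1, 2): 10 + 27 + 21 = 58
σ = (3, 2, 1): 10 + (-3) + 27 = 34
Optimal value attained by: σ = (1, 2, 3).
Answer: det⊕(C) = -6; verdict: NONSINGULAR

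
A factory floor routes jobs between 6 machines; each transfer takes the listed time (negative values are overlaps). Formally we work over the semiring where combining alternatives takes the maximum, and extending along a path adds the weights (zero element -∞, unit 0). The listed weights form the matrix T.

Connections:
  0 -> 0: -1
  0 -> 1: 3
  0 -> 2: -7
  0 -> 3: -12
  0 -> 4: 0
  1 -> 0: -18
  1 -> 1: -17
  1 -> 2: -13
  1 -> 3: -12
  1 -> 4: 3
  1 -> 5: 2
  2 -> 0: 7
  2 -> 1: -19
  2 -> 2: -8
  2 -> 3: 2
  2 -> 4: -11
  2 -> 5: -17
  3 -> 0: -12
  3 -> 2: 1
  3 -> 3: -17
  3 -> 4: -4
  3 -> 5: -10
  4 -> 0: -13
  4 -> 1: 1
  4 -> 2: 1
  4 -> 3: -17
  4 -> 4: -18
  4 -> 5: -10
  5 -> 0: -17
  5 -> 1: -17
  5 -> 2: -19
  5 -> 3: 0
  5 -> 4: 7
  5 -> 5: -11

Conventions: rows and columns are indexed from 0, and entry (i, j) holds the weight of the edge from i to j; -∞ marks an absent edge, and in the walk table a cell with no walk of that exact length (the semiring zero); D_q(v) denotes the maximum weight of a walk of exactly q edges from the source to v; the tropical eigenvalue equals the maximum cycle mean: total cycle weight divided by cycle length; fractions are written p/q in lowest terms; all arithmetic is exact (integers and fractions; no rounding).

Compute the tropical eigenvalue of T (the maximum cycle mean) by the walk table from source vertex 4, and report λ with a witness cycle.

q=0: [-∞, -∞, -∞, -∞, 0, -∞]
q=1: [-13, 1, 1, -17, -18, -10]
q=2: [8, -10, -7, 3, 4, 3]
q=3: [7, 11, 5, 3, 10, -6]
q=4: [12, 11, 11, 7, 14, 13]
q=5: [18, 15, 15, 13, 20, 13]
q=6: [22, 21, 21, 17, 20, 17]
Optimal cycle mean attained by: cycle 0->1->5->4->2->0, total 3 + 2 + 7 + 1 + 7, length 5.
Answer: λ = 4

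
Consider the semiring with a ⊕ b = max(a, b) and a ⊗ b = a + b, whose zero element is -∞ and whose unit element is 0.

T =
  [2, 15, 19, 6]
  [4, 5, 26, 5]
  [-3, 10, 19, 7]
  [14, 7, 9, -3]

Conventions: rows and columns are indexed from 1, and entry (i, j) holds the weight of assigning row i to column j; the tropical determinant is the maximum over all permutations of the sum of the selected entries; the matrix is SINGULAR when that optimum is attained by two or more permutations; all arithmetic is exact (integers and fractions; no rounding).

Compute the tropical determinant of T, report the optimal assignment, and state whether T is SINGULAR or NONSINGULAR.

σ = (1, 2, 3, 4): 2 + 5 + 19 + (-3) = 23
σ = (1, 2, 4, 3): 2 + 5 + 7 + 9 = 23
σ = (1, 3, 2, 4): 2 + 26 + 10 + (-3) = 35
σ = (1, 3, 4, 2): 2 + 26 + 7 + 7 = 42
σ = (1, 4, 2, 3): 2 + 5 + 10 + 9 = 26
σ = (1, 4, 3, 2): 2 + 5 + 19 + 7 = 33
σ = (2, 1, 3, 4): 15 + 4 + 19 + (-3) = 35
σ = (2, 1, 4, 3): 15 + 4 + 7 + 9 = 35
σ = (2, 3, 1, 4): 15 + 26 + (-3) + (-3) = 35
σ = (2, 3, 4, 1): 15 + 26 + 7 + 14 = 62
σ = (2, 4, 1, 3): 15 + 5 + (-3) + 9 = 26
σ = (2, 4, 3, 1): 15 + 5 + 19 + 14 = 53
σ = (3, 1, 2, 4): 19 + 4 + 10 + (-3) = 30
σ = (3, 1, 4, 2): 19 + 4 + 7 + 7 = 37
σ = (3, 2, 1, 4): 19 + 5 + (-3) + (-3) = 18
σ = (3, 2, 4, 1): 19 + 5 + 7 + 14 = 45
σ = (3, 4, 1, 2): 19 + 5 + (-3) + 7 = 28
σ = (3, 4, 2, 1): 19 + 5 + 10 + 14 = 48
σ = (4, 1, 2, 3): 6 + 4 + 10 + 9 = 29
σ = (4, 1, 3, 2): 6 + 4 + 19 + 7 = 36
σ = (4, 2, 1, 3): 6 + 5 + (-3) + 9 = 17
σ = (4, 2, 3, 1): 6 + 5 + 19 + 14 = 44
σ = (4, 3, 1, 2): 6 + 26 + (-3) + 7 = 36
σ = (4, 3, 2, 1): 6 + 26 + 10 + 14 = 56
Optimal value attained by: σ = (2, 3, 4, 1).
Answer: det⊕(T) = 62; verdict: NONSINGULAR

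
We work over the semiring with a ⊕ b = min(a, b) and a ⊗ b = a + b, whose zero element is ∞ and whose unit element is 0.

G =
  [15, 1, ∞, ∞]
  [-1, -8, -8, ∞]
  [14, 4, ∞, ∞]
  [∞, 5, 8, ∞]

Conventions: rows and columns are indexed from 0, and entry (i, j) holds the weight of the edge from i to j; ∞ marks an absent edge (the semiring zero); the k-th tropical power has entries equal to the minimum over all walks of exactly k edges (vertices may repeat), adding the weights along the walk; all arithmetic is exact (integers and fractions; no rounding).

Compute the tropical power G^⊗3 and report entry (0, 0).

G^⊗2:
  [0, -7, -7, ∞]
  [-9, -16, -16, ∞]
  [3, -4, -4, ∞]
  [4, -3, -3, ∞]
G^⊗3:
  [-8, -15, -15, ∞]
  [-17, -24, -24, ∞]
  [-5, -12, -12, ∞]
  [-4, -11, -11, ∞]
Key observation: the optimum is the walk 0->1->1->0, with weight 1 + (-8) + (-1) = -8.
Optimal value attained by: walk 0->1->1->0.
Answer: (G^⊗3)[0][0] = -8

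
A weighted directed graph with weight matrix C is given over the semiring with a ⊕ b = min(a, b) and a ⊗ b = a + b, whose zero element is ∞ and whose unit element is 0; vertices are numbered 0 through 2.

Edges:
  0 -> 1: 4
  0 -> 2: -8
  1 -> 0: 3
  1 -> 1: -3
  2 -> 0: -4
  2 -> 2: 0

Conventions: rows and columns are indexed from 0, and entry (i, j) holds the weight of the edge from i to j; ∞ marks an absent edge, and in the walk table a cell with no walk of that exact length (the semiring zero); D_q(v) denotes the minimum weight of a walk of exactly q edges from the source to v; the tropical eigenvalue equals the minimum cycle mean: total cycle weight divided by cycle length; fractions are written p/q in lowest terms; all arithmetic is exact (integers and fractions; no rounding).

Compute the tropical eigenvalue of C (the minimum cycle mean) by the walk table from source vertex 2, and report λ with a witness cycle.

q=0: [∞, ∞, 0]
q=1: [-4, ∞, 0]
q=2: [-4, 0, -12]
q=3: [-16, -3, -12]
Optimal cycle mean attained by: cycle 0->2->0, total (-8) + (-4), length 2.
Answer: λ = -6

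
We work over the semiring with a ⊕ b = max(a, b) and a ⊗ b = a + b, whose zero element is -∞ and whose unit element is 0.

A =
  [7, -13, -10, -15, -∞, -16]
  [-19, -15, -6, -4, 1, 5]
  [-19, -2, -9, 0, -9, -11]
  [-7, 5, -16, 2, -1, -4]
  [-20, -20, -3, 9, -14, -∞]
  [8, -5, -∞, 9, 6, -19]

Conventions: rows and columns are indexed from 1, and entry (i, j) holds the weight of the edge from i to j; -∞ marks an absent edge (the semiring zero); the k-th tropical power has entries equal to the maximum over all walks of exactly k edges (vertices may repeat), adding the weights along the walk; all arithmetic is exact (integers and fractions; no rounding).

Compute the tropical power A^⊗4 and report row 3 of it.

A^⊗2:
  [14, -6, -3, -7, -10, -8]
  [13, 1, -2, 14, 11, -8]
  [-3, 5, -8, 2, -1, 3]
  [4, 7, -1, 8, 6, 10]
  [2, 14, -7, 11, 8, 5]
  [15, 14, 3, 15, 8, 5]
A^⊗3:
  [21, 1, 4, 1, -2, -1]
  [20, 19, 8, 20, 13, 10]
  [11, 7, -1, 12, 9, 10]
  [18, 13, 3, 19, 16, 12]
  [13, 16, 8, 17, 15, 19]
  [22, 20, 8, 17, 15, 19]
A^⊗4:
  [28, 8, 11, 8, 5, 6]
  [27, 25, 13, 22, 20, 24]
  [18, 17, 6, 19, 16, 12]
  [25, 24, 13, 25, 18, 18]
  [27, 22, 12, 28, 25, 21]
  [29, 22, 14, 28, 25, 25]
Answer: row 3 of A^⊗4 = [18, 17, 6, 19, 16, 12]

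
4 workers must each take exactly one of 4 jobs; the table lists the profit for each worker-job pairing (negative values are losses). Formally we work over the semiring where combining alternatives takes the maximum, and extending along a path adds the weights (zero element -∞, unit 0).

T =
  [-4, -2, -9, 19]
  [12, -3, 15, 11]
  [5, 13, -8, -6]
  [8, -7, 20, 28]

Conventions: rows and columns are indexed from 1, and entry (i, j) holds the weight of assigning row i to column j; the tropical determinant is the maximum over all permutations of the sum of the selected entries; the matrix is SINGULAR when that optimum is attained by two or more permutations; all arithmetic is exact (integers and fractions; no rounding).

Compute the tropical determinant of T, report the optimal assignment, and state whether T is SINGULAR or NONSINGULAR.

σ = (1, 2, 3, 4): (-4) + (-3) + (-8) + 28 = 13
σ = (1, 2, 4, 3): (-4) + (-3) + (-6) + 20 = 7
σ = (1, 3, 2, 4): (-4) + 15 + 13 + 28 = 52
σ = (1, 3, 4, 2): (-4) + 15 + (-6) + (-7) = -2
σ = (1, 4, 2, 3): (-4) + 11 + 13 + 20 = 40
σ = (1, 4, 3, 2): (-4) + 11 + (-8) + (-7) = -8
σ = (2, 1, 3, 4): (-2) + 12 + (-8) + 28 = 30
σ = (2, 1, 4, 3): (-2) + 12 + (-6) + 20 = 24
σ = (2, 3, 1, 4): (-2) + 15 + 5 + 28 = 46
σ = (2, 3, 4, 1): (-2) + 15 + (-6) + 8 = 15
σ = (2, 4, 1, 3): (-2) + 11 + 5 + 20 = 34
σ = (2, 4, 3, 1): (-2) + 11 + (-8) + 8 = 9
σ = (3, 1, 2, 4): (-9) + 12 + 13 + 28 = 44
σ = (3, 1, 4, 2): (-9) + 12 + (-6) + (-7) = -10
σ = (3, 2, 1, 4): (-9) + (-3) + 5 + 28 = 21
σ = (3, 2, 4, 1): (-9) + (-3) + (-6) + 8 = -10
σ = (3, 4, 1, 2): (-9) + 11 + 5 + (-7) = 0
σ = (3, 4, 2, 1): (-9) + 11 + 13 + 8 = 23
σ = (4, 1, 2, 3): 19 + 12 + 13 + 20 = 64
σ = (4, 1, 3, 2): 19 + 12 + (-8) + (-7) = 16
σ = (4, 2, 1, 3): 19 + (-3) + 5 + 20 = 41
σ = (4, 2, 3, 1): 19 + (-3) + (-8) + 8 = 16
σ = (4, 3, 1, 2): 19 + 15 + 5 + (-7) = 32
σ = (4, 3, 2, 1): 19 + 15 + 13 + 8 = 55
Optimal value attained by: σ = (4, 1, 2, 3).
Answer: det⊕(T) = 64; verdict: NONSINGULAR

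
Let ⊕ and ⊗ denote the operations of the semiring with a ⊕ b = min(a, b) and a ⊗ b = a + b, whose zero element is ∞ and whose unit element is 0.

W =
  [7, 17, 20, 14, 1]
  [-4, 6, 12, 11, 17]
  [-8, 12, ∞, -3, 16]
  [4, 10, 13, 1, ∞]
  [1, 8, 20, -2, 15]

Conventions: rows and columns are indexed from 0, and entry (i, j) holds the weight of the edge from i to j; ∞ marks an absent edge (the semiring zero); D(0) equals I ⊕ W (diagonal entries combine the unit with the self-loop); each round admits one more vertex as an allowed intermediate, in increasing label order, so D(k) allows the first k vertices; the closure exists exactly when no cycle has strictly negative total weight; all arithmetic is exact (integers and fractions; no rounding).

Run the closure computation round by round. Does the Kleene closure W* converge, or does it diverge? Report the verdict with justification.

D(0):
  [0, 17, 20, 14, 1]
  [-4, 0, 12, 11, 17]
  [-8, 12, 0, -3, 16]
  [4, 10, 13, 0, ∞]
  [1, 8, 20, -2, 0]
D(1):
  [0, 17, 20, 14, 1]
  [-4, 0, 12, 10, -3]
  [-8, 9, 0, -3, -7]
  [4, 10, 13, 0, 5]
  [1, 8, 20, -2, 0]
D(2):
  [0, 17, 20, 14, 1]
  [-4, 0, 12, 10, -3]
  [-8, 9, 0, -3, -7]
  [4, 10, 13, 0, 5]
  [1, 8, 20, -2, 0]
D(3):
  [0, 17, 20, 14, 1]
  [-4, 0, 12, 9, -3]
  [-8, 9, 0, -3, -7]
  [4, 10, 13, 0, 5]
  [1, 8, 20, -2, 0]
D(4):
  [0, 17, 20, 14, 1]
  [-4, 0, 12, 9, -3]
  [-8, 7, 0, -3, -7]
  [4, 10, 13, 0, 5]
  [1, 8, 11, -2, 0]
D(5):
  [0, 9, 12, -1, 1]
  [-4, 0, 8, -5, -3]
  [-8, 1, 0, -9, -7]
  [4, 10, 13, 0, 5]
  [1, 8, 11, -2, 0]
Key observation: every diagonal entry stays at the unit through all rounds, so no improving cycle exists.
Answer: CONVERGES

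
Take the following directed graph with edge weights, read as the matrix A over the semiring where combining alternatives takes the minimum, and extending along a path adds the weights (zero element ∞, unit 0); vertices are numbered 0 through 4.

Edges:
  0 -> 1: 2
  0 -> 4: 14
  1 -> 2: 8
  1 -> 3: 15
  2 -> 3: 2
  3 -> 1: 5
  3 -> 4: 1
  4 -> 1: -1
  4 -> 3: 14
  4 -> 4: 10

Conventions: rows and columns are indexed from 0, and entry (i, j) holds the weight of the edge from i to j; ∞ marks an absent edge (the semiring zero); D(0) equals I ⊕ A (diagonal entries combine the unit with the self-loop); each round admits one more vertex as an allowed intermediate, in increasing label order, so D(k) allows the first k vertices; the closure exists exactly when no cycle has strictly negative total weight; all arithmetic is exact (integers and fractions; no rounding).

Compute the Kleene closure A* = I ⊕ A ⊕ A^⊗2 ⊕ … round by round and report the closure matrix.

D(0):
  [0, 2, ∞, ∞, 14]
  [∞, 0, 8, 15, ∞]
  [∞, ∞, 0, 2, ∞]
  [∞, 5, ∞, 0, 1]
  [∞, -1, ∞, 14, 0]
D(1):
  [0, 2, ∞, ∞, 14]
  [∞, 0, 8, 15, ∞]
  [∞, ∞, 0, 2, ∞]
  [∞, 5, ∞, 0, 1]
  [∞, -1, ∞, 14, 0]
D(2):
  [0, 2, 10, 17, 14]
  [∞, 0, 8, 15, ∞]
  [∞, ∞, 0, 2, ∞]
  [∞, 5, 13, 0, 1]
  [∞, -1, 7, 14, 0]
D(3):
  [0, 2, 10, 12, 14]
  [∞, 0, 8, 10, ∞]
  [∞, ∞, 0, 2, ∞]
  [∞, 5, 13, 0, 1]
  [∞, -1, 7, 9, 0]
D(4):
  [0, 2, 10, 12, 13]
  [∞, 0, 8, 10, 11]
  [∞, 7, 0, 2, 3]
  [∞, 5, 13, 0, 1]
  [∞, -1, 7, 9, 0]
D(5):
  [0, 2, 10, 12, 13]
  [∞, 0, 8, 10, 11]
  [∞, 2, 0, 2, 3]
  [∞, 0, 8, 0, 1]
  [∞, -1, 7, 9, 0]
Answer: A* = [[0, 2, 10, 12, 13], [∞, 0, 8, 10, 11], [∞, 2, 0, 2, 3], [∞, 0, 8, 0, 1], [∞, -1, 7, 9, 0]]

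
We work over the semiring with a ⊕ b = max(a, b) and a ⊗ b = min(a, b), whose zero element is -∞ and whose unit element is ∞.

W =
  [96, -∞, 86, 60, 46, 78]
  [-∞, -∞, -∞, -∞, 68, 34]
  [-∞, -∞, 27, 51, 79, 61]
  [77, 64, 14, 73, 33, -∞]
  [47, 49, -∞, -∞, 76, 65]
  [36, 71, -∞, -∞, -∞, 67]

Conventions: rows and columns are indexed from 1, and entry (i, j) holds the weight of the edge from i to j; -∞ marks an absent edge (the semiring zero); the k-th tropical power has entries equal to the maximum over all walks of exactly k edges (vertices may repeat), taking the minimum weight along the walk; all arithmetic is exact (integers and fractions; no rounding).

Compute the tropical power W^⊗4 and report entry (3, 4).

W^⊗2:
  [96, 71, 86, 60, 79, 78]
  [47, 49, -∞, -∞, 68, 65]
  [51, 61, 27, 51, 76, 65]
  [77, 64, 77, 73, 64, 77]
  [47, 65, 47, 47, 76, 65]
  [36, 67, 36, 36, 68, 67]
W^⊗3:
  [96, 71, 86, 60, 79, 78]
  [47, 65, 47, 47, 68, 65]
  [51, 65, 51, 51, 76, 65]
  [77, 71, 77, 73, 77, 77]
  [47, 65, 47, 47, 76, 65]
  [47, 67, 36, 36, 68, 67]
W^⊗4:
  [96, 71, 86, 60, 79, 78]
  [47, 65, 47, 47, 68, 65]
  [51, 65, 51, 51, 76, 65]
  [77, 71, 77, 73, 77, 77]
  [47, 65, 47, 47, 76, 65]
  [47, 67, 47, 47, 68, 67]
Key observation: the optimum is the walk 3->4->4->4->4, with weight 51 min 73 min 73 min 73 = 51.
Optimal value attained by: walk 3->4->4->4->4.
Answer: (W^⊗4)[3][4] = 51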